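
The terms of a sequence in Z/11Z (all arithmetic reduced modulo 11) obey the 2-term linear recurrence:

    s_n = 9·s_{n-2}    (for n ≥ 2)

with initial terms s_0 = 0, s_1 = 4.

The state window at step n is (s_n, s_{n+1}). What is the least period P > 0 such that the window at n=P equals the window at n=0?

n=0: window = (0, 4)
n=1: window = (4, 0)
n=2: window = (0, 3)
n=3: window = (3, 0)
n=4: window = (0, 5)
n=5: window = (5, 0)
n=6: window = (0, 1)
n=7: window = (1, 0)
n=8: window = (0, 9)
n=9: window = (9, 0)
n=10: window = (0, 4)
window at n=10 equals window at n=0 → period = 10

10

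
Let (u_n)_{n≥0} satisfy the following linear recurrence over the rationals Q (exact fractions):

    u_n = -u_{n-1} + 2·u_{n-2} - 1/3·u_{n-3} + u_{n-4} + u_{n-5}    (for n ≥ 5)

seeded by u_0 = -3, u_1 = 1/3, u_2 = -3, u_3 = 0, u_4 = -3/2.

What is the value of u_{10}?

u_5 = -1·-3/2 + 2·0 + -1/3·-3 + 1·1/3 + 1·-3 = -1/6
u_6 = -1·-1/6 + 2·-3/2 + -1/3·0 + 1·-3 + 1·1/3 = -11/2
u_7 = -1·-11/2 + 2·-1/6 + -1/3·-3/2 + 1·0 + 1·-3 = 8/3
u_8 = -1·8/3 + 2·-11/2 + -1/3·-1/6 + 1·-3/2 + 1·0 = -136/9
u_9 = -1·-136/9 + 2·8/3 + -1/3·-11/2 + 1·-1/6 + 1·-3/2 = 371/18
u_10 = -1·371/18 + 2·-136/9 + -1/3·8/3 + 1·-11/2 + 1·-1/6 = -1033/18

-1033/18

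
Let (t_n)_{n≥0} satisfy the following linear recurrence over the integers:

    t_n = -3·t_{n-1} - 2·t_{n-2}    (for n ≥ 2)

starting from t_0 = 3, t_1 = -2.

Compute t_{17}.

131068

t_2 = -3·-2 + -2·3 = 0
t_3 = -3·0 + -2·-2 = 4
t_4 = -3·4 + -2·0 = -12
t_5 = -3·-12 + -2·4 = 28
t_6 = -3·28 + -2·-12 = -60
t_7 = -3·-60 + -2·28 = 124
t_8 = -3·124 + -2·-60 = -252
t_9 = -3·-252 + -2·124 = 508
t_10 = -3·508 + -2·-252 = -1020
t_11 = -3·-1020 + -2·508 = 2044
t_12 = -3·2044 + -2·-1020 = -4092
t_13 = -3·-4092 + -2·2044 = 8188
t_14 = -3·8188 + -2·-4092 = -16380
t_15 = -3·-16380 + -2·8188 = 32764
t_16 = -3·32764 + -2·-16380 = -65532
t_17 = -3·-65532 + -2·32764 = 131068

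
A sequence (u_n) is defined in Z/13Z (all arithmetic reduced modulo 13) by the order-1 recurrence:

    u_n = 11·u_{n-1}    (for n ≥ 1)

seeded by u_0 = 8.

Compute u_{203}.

9

u_1 = 11·8 = 10
u_2 = 11·10 = 6
u_3 = 11·6 = 1
u_4 = 11·1 = 11
u_5 = 11·11 = 4
u_6 = 11·4 = 5
u_7 = 11·5 = 3
u_8 = 11·3 = 7
u_9 = 11·7 = 12
u_10 = 11·12 = 2
u_11 = 11·2 = 9
u_12 = 11·9 = 8
(u_12) = (8) = (u_0), so the sequence has period 12.
203 ≡ 11 (mod 12), hence u_203 = u_11 = 9.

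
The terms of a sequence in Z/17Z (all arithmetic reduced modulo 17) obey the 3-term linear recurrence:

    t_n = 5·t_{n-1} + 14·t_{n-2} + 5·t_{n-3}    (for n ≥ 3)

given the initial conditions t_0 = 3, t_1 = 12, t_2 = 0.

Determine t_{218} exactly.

t_3 = 5·0 + 14·12 + 5·3 = 13
t_4 = 5·13 + 14·0 + 5·12 = 6
t_5 = 5·6 + 14·13 + 5·0 = 8
t_6 = 5·8 + 14·6 + 5·13 = 2
t_7 = 5·2 + 14·8 + 5·6 = 16
t_8 = 5·16 + 14·2 + 5·8 = 12
Continuing the recurrence:
  t_9 = 5;  t_10 = 1;  t_11 = 16;  t_12 = 0;  t_13 = 8;  t_14 = 1
  t_15 = 15;  t_16 = 10;  t_17 = 10;  t_18 = 10;  t_19 = 2;  t_20 = 13
  t_21 = 7;  t_22 = 6;  t_23 = 6;  t_24 = 13;  t_25 = 9;  t_26 = 2
  t_27 = 14;  t_28 = 7;  t_29 = 3;  t_30 = 13;  t_31 = 6;  t_32 = 6
  t_33 = 9;  t_34 = 6;  t_35 = 16;  t_36 = 5;  t_37 = 7;  t_38 = 15
  t_39 = 11;  t_40 = 11;  t_41 = 12;  t_42 = 14;  t_43 = 4;  t_44 = 4
  t_45 = 10;  t_46 = 7;  t_47 = 8;  t_48 = 1;  t_49 = 16;  t_50 = 15
  t_51 = 15;  t_52 = 8;  t_53 = 2;  t_54 = 10;  t_55 = 16;  t_56 = 9
  t_57 = 13;  t_58 = 16;  t_59 = 1;  t_60 = 5;  t_61 = 0;  t_62 = 7
  t_63 = 9;  t_64 = 7;  t_65 = 9;  t_66 = 1;  t_67 = 13;  t_68 = 5
  t_69 = 8;  t_70 = 5;  t_71 = 9;  t_72 = 2;  t_73 = 8;  t_74 = 11
  t_75 = 7;  t_76 = 8;  t_77 = 6;  t_78 = 7;  t_79 = 6;  t_80 = 5
  t_81 = 8;  t_82 = 4;  t_83 = 4;  t_84 = 14;  t_85 = 10;  t_86 = 11
  t_87 = 10;  t_88 = 16;  t_89 = 3;  t_90 = 0;  t_91 = 3;  t_92 = 13
  t_93 = 5;  t_94 = 1;  t_95 = 4;  t_96 = 8;  t_97 = 16;  t_98 = 8
  t_99 = 15;  t_100 = 12;  t_101 = 4;  t_102 = 8;  t_103 = 3;  t_104 = 11
  t_105 = 1;  t_106 = 4;  t_107 = 4;  t_108 = 13;  t_109 = 5;  t_110 = 6
  t_111 = 12;  t_112 = 16;  t_113 = 6;  t_114 = 8;  t_115 = 0;  t_116 = 6
  t_117 = 2;  t_118 = 9;  t_119 = 1;  t_120 = 5;  t_121 = 16;  t_122 = 2
  t_123 = 4;  t_124 = 9;  t_125 = 9;  t_126 = 4;  t_127 = 4;  t_128 = 2
  t_129 = 1;  t_130 = 2;  t_131 = 0;  t_132 = 16;  t_133 = 5;  t_134 = 11
  t_135 = 1;  t_136 = 14;  t_137 = 3;  t_138 = 12;  t_139 = 2;  t_140 = 6
  t_141 = 16;  t_142 = 4;  t_143 = 2;  t_144 = 10;  t_145 = 13;  t_146 = 11
  t_147 = 15;  t_148 = 5;  t_149 = 1;  t_150 = 14;  t_151 = 7;  t_152 = 15
  t_153 = 5;  t_154 = 15;  t_155 = 16;  t_156 = 9;  t_157 = 4;  t_158 = 5
  t_159 = 7;  t_160 = 6;  t_161 = 0;  t_162 = 0;  t_163 = 13;  t_164 = 14
  t_165 = 14;  t_166 = 8;  t_167 = 0;  t_168 = 12;  t_169 = 15;  t_170 = 5
  t_171 = 6;  t_172 = 5;  t_173 = 15;  t_174 = 5;  t_175 = 5;  t_176 = 0
  t_177 = 10;  t_178 = 7;  t_179 = 5;  t_180 = 3;  t_181 = 1;  t_182 = 4
  t_183 = 15;  t_184 = 0;  t_185 = 9;  t_186 = 1;  t_187 = 12;  t_188 = 0
  t_189 = 3;  t_190 = 7;  t_191 = 9;  t_192 = 5;  t_193 = 16;  t_194 = 8
  t_195 = 0;  t_196 = 5;  t_197 = 14;  t_198 = 4;  t_199 = 3;  t_200 = 5
  t_201 = 2;  t_202 = 10;  t_203 = 1;  t_204 = 2;  t_205 = 6;  t_206 = 12
  t_207 = 1;  t_208 = 16;  t_209 = 1;  t_210 = 13;  t_211 = 6;  t_212 = 13
  t_213 = 10;  t_214 = 7;  t_215 = 2;  t_216 = 5
t_217 = 5·5 + 14·2 + 5·7 = 3
t_218 = 5·3 + 14·5 + 5·2 = 10

10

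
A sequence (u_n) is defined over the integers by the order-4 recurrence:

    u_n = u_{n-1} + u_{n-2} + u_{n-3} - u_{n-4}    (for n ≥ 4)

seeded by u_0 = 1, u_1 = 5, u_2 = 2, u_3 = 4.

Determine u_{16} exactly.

u_4 = 1·4 + 1·2 + 1·5 + -1·1 = 10
u_5 = 1·10 + 1·4 + 1·2 + -1·5 = 11
u_6 = 1·11 + 1·10 + 1·4 + -1·2 = 23
u_7 = 1·23 + 1·11 + 1·10 + -1·4 = 40
u_8 = 1·40 + 1·23 + 1·11 + -1·10 = 64
u_9 = 1·64 + 1·40 + 1·23 + -1·11 = 116
u_10 = 1·116 + 1·64 + 1·40 + -1·23 = 197
u_11 = 1·197 + 1·116 + 1·64 + -1·40 = 337
u_12 = 1·337 + 1·197 + 1·116 + -1·64 = 586
u_13 = 1·586 + 1·337 + 1·197 + -1·116 = 1004
u_14 = 1·1004 + 1·586 + 1·337 + -1·197 = 1730
u_15 = 1·1730 + 1·1004 + 1·586 + -1·337 = 2983
u_16 = 1·2983 + 1·1730 + 1·1004 + -1·586 = 5131

5131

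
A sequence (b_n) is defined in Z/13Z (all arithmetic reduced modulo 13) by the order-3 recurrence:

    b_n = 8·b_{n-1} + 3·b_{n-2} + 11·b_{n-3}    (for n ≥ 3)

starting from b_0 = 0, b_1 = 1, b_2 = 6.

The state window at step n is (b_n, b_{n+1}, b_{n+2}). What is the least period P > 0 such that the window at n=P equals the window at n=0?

168

n=0: window = (0, 1, 6)
n=1: window = (1, 6, 12)
n=2: window = (6, 12, 8)
n=3: window = (12, 8, 10)
n=4: window = (8, 10, 2)
n=5: window = (10, 2, 4)
n=6: window = (2, 4, 5)
n=7: window = (4, 5, 9)
n=8: window = (5, 9, 1)
n=9: window = (9, 1, 12)
n=10: window = (1, 12, 3)
n=11: window = (12, 3, 6)
n=12: window = (3, 6, 7)
n=13: window = (6, 7, 3)
n=14: window = (7, 3, 7)
n=15: window = (3, 7, 12)
n=16: window = (7, 12, 7)
n=17: window = (12, 7, 0)
n=18: window = (7, 0, 10)
n=19: window = (0, 10, 1)
n=20: window = (10, 1, 12)
n=21: window = (1, 12, 1)
n=22: window = (12, 1, 3)
n=23: window = (1, 3, 3)
n=24: window = (3, 3, 5)
n=25: window = (3, 5, 4)
n=26: window = (5, 4, 2)
n=27: window = (4, 2, 5)
n=28: window = (2, 5, 12)
n=29: window = (5, 12, 3)
n=30: window = (12, 3, 11)
n=31: window = (3, 11, 8)
n=32: window = (11, 8, 0)
n=33: window = (8, 0, 2)
n=34: window = (0, 2, 0)
n=35: window = (2, 0, 6)
n=36: window = (0, 6, 5)
n=37: window = (6, 5, 6)
n=38: window = (5, 6, 12)
n=39: window = (6, 12, 0)
n=40: window = (12, 0, 11)
…
n=166: window = (1, 1, 0)
n=167: window = (1, 0, 1)
n=168: window = (0, 1, 6)
window at n=168 equals window at n=0 → period = 168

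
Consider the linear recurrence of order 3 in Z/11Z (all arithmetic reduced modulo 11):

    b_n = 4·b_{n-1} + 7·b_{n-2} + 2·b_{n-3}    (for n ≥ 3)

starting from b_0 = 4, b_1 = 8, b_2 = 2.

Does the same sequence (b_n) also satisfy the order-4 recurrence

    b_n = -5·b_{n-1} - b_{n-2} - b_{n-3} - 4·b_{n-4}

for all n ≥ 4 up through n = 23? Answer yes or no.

yes

Terms b_0..b_23: 4, 8, 2, 6, 10, 9, 8, 5, 6, 9, 0, 9, 10, 4, 5, 2, 7, 8, 8, 3, 7, 10, 7, 2
n=4: candidate gives 10, actual b_4 = 10 ✓
n=5: candidate gives 9, actual b_5 = 9 ✓
n=6: candidate gives 8, actual b_6 = 8 ✓
n=7: candidate gives 5, actual b_7 = 5 ✓
n=8: candidate gives 6, actual b_8 = 6 ✓
n=9: candidate gives 9, actual b_9 = 9 ✓
n=10: candidate gives 0, actual b_10 = 0 ✓
n=11: candidate gives 9, actual b_11 = 9 ✓
n=12: candidate gives 10, actual b_12 = 10 ✓
n=13: candidate gives 4, actual b_13 = 4 ✓
n=14: candidate gives 5, actual b_14 = 5 ✓
n=15: candidate gives 2, actual b_15 = 2 ✓
n=16: candidate gives 7, actual b_16 = 7 ✓
n=17: candidate gives 8, actual b_17 = 8 ✓
n=18: candidate gives 8, actual b_18 = 8 ✓
n=19: candidate gives 3, actual b_19 = 3 ✓
n=20: candidate gives 7, actual b_20 = 7 ✓
n=21: candidate gives 10, actual b_21 = 10 ✓
n=22: candidate gives 7, actual b_22 = 7 ✓
n=23: candidate gives 2, actual b_23 = 2 ✓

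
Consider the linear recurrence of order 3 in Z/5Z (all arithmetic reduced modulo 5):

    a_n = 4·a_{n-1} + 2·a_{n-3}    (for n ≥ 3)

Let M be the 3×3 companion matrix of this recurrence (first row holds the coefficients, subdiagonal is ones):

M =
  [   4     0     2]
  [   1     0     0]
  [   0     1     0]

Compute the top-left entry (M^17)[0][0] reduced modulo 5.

3

(M^17)[0][0] is the top entry after applying M 17 times to the unit state (1, 0, 0). Equivalently it is h_{19} for the auxiliary sequence (h_n) obeying the same recurrence with h_2 = 1 and h_i = 0 for 0 ≤ i < 2:
h_3 = 4·1 + 0·0 + 2·0 = 4
h_4 = 4·4 + 0·1 + 2·0 = 1
h_5 = 4·1 + 0·4 + 2·1 = 1
h_6 = 4·1 + 0·1 + 2·4 = 2
h_7 = 4·2 + 0·1 + 2·1 = 0
h_8 = 4·0 + 0·2 + 2·1 = 2
h_9 = 4·2 + 0·0 + 2·2 = 2
h_10 = 4·2 + 0·2 + 2·0 = 3
h_11 = 4·3 + 0·2 + 2·2 = 1
h_12 = 4·1 + 0·3 + 2·2 = 3
h_13 = 4·3 + 0·1 + 2·3 = 3
h_14 = 4·3 + 0·3 + 2·1 = 4
h_15 = 4·4 + 0·3 + 2·3 = 2
h_16 = 4·2 + 0·4 + 2·3 = 4
h_17 = 4·4 + 0·2 + 2·4 = 4
h_18 = 4·4 + 0·4 + 2·2 = 0
h_19 = 4·0 + 0·4 + 2·4 = 3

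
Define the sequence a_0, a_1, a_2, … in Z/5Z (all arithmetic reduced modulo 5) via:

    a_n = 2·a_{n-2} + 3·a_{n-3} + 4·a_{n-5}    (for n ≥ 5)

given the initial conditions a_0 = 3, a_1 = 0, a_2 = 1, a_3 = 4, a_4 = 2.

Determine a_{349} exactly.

a_5 = 0·2 + 2·4 + 3·1 + 0·0 + 4·3 = 3
a_6 = 0·3 + 2·2 + 3·4 + 0·1 + 4·0 = 1
a_7 = 0·1 + 2·3 + 3·2 + 0·4 + 4·1 = 1
a_8 = 0·1 + 2·1 + 3·3 + 0·2 + 4·4 = 2
a_9 = 0·2 + 2·1 + 3·1 + 0·3 + 4·2 = 3
a_10 = 0·3 + 2·2 + 3·1 + 0·1 + 4·3 = 4
a_11 = 0·4 + 2·3 + 3·2 + 0·1 + 4·1 = 1
a_12 = 0·1 + 2·4 + 3·3 + 0·2 + 4·1 = 1
a_13 = 0·1 + 2·1 + 3·4 + 0·3 + 4·2 = 2
a_14 = 0·2 + 2·1 + 3·1 + 0·4 + 4·3 = 2
a_15 = 0·2 + 2·2 + 3·1 + 0·1 + 4·4 = 3
a_16 = 0·3 + 2·2 + 3·2 + 0·1 + 4·1 = 4
a_17 = 0·4 + 2·3 + 3·2 + 0·2 + 4·1 = 1
a_18 = 0·1 + 2·4 + 3·3 + 0·2 + 4·2 = 0
a_19 = 0·0 + 2·1 + 3·4 + 0·3 + 4·2 = 2
a_20 = 0·2 + 2·0 + 3·1 + 0·4 + 4·3 = 0
a_21 = 0·0 + 2·2 + 3·0 + 0·1 + 4·4 = 0
a_22 = 0·0 + 2·0 + 3·2 + 0·0 + 4·1 = 0
a_23 = 0·0 + 2·0 + 3·0 + 0·2 + 4·0 = 0
a_24 = 0·0 + 2·0 + 3·0 + 0·0 + 4·2 = 3
a_25 = 0·3 + 2·0 + 3·0 + 0·0 + 4·0 = 0
a_26 = 0·0 + 2·3 + 3·0 + 0·0 + 4·0 = 1
a_27 = 0·1 + 2·0 + 3·3 + 0·0 + 4·0 = 4
a_28 = 0·4 + 2·1 + 3·0 + 0·3 + 4·0 = 2
(a_24, a_25, a_26, a_27, a_28) = (3, 0, 1, 4, 2) = (a_0, a_1, a_2, a_3, a_4), so the sequence has period 24.
349 ≡ 13 (mod 24), hence a_349 = a_13 = 2.

2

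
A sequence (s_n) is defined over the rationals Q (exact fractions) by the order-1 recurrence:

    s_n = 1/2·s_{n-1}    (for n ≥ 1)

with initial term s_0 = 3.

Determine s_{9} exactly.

3/512

s_1 = 1/2·3 = 3/2
s_2 = 1/2·3/2 = 3/4
s_3 = 1/2·3/4 = 3/8
s_4 = 1/2·3/8 = 3/16
s_5 = 1/2·3/16 = 3/32
s_6 = 1/2·3/32 = 3/64
s_7 = 1/2·3/64 = 3/128
s_8 = 1/2·3/128 = 3/256
s_9 = 1/2·3/256 = 3/512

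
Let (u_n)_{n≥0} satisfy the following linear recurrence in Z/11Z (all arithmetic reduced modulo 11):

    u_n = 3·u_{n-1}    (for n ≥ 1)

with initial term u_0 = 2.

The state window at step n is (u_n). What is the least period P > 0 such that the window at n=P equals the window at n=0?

n=0: window = (2)
n=1: window = (6)
n=2: window = (7)
n=3: window = (10)
n=4: window = (8)
n=5: window = (2)
window at n=5 equals window at n=0 → period = 5

5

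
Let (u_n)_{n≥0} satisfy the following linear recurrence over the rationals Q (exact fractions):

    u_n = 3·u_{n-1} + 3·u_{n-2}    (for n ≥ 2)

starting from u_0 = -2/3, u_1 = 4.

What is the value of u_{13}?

25337124

u_2 = 3·4 + 3·-2/3 = 10
u_3 = 3·10 + 3·4 = 42
u_4 = 3·42 + 3·10 = 156
u_5 = 3·156 + 3·42 = 594
u_6 = 3·594 + 3·156 = 2250
u_7 = 3·2250 + 3·594 = 8532
u_8 = 3·8532 + 3·2250 = 32346
u_9 = 3·32346 + 3·8532 = 122634
u_10 = 3·122634 + 3·32346 = 464940
u_11 = 3·464940 + 3·122634 = 1762722
u_12 = 3·1762722 + 3·464940 = 6682986
u_13 = 3·6682986 + 3·1762722 = 25337124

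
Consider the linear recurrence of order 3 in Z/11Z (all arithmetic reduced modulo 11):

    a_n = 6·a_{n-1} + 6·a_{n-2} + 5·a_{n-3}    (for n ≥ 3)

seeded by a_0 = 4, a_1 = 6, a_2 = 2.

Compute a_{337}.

a_3 = 6·2 + 6·6 + 5·4 = 2
a_4 = 6·2 + 6·2 + 5·6 = 10
a_5 = 6·10 + 6·2 + 5·2 = 5
a_6 = 6·5 + 6·10 + 5·2 = 1
a_7 = 6·1 + 6·5 + 5·10 = 9
a_8 = 6·9 + 6·1 + 5·5 = 8
a_9 = 6·8 + 6·9 + 5·1 = 8
a_10 = 6·8 + 6·8 + 5·9 = 9
a_11 = 6·9 + 6·8 + 5·8 = 10
a_12 = 6·10 + 6·9 + 5·8 = 0
a_13 = 6·0 + 6·10 + 5·9 = 6
a_14 = 6·6 + 6·0 + 5·10 = 9
a_15 = 6·9 + 6·6 + 5·0 = 2
a_16 = 6·2 + 6·9 + 5·6 = 8
a_17 = 6·8 + 6·2 + 5·9 = 6
a_18 = 6·6 + 6·8 + 5·2 = 6
a_19 = 6·6 + 6·6 + 5·8 = 2
a_20 = 6·2 + 6·6 + 5·6 = 1
a_21 = 6·1 + 6·2 + 5·6 = 4
a_22 = 6·4 + 6·1 + 5·2 = 7
a_23 = 6·7 + 6·4 + 5·1 = 5
a_24 = 6·5 + 6·7 + 5·4 = 4
a_25 = 6·4 + 6·5 + 5·7 = 1
a_26 = 6·1 + 6·4 + 5·5 = 0
a_27 = 6·0 + 6·1 + 5·4 = 4
a_28 = 6·4 + 6·0 + 5·1 = 7
a_29 = 6·7 + 6·4 + 5·0 = 0
a_30 = 6·0 + 6·7 + 5·4 = 7
a_31 = 6·7 + 6·0 + 5·7 = 0
a_32 = 6·0 + 6·7 + 5·0 = 9
a_33 = 6·9 + 6·0 + 5·7 = 1
a_34 = 6·1 + 6·9 + 5·0 = 5
a_35 = 6·5 + 6·1 + 5·9 = 4
a_36 = 6·4 + 6·5 + 5·1 = 4
a_37 = 6·4 + 6·4 + 5·5 = 7
a_38 = 6·7 + 6·4 + 5·4 = 9
a_39 = 6·9 + 6·7 + 5·4 = 6
a_40 = 6·6 + 6·9 + 5·7 = 4
a_41 = 6·4 + 6·6 + 5·9 = 6
a_42 = 6·6 + 6·4 + 5·6 = 2
(a_40, a_41, a_42) = (4, 6, 2) = (a_0, a_1, a_2), so the sequence has period 40.
337 ≡ 17 (mod 40), hence a_337 = a_17 = 6.

6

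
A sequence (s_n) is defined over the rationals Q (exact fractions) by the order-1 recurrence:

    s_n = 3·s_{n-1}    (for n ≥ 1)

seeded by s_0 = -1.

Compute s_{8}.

s_1 = 3·-1 = -3
s_2 = 3·-3 = -9
s_3 = 3·-9 = -27
s_4 = 3·-27 = -81
s_5 = 3·-81 = -243
s_6 = 3·-243 = -729
s_7 = 3·-729 = -2187
s_8 = 3·-2187 = -6561

-6561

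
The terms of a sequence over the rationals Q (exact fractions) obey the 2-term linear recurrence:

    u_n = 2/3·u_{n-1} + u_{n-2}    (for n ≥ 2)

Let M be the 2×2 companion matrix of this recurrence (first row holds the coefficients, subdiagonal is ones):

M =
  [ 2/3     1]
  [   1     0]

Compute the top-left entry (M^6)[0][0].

(M^6)[0][0] is the top entry after applying M 6 times to the unit state (1, 0). Equivalently it is h_{7} for the auxiliary sequence (h_n) obeying the same recurrence with h_1 = 1 and h_i = 0 for 0 ≤ i < 1:
h_2 = 2/3·1 + 1·0 = 2/3
h_3 = 2/3·2/3 + 1·1 = 13/9
h_4 = 2/3·13/9 + 1·2/3 = 44/27
h_5 = 2/3·44/27 + 1·13/9 = 205/81
h_6 = 2/3·205/81 + 1·44/27 = 806/243
h_7 = 2/3·806/243 + 1·205/81 = 3457/729

3457/729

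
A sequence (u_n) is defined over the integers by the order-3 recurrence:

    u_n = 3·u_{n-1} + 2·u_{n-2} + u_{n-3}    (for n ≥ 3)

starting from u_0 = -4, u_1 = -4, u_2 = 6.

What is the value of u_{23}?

u_3 = 3·6 + 2·-4 + 1·-4 = 6
u_4 = 3·6 + 2·6 + 1·-4 = 26
u_5 = 3·26 + 2·6 + 1·6 = 96
u_6 = 3·96 + 2·26 + 1·6 = 346
u_7 = 3·346 + 2·96 + 1·26 = 1256
u_8 = 3·1256 + 2·346 + 1·96 = 4556
u_9 = 3·4556 + 2·1256 + 1·346 = 16526
u_10 = 3·16526 + 2·4556 + 1·1256 = 59946
u_11 = 3·59946 + 2·16526 + 1·4556 = 217446
u_12 = 3·217446 + 2·59946 + 1·16526 = 788756
u_13 = 3·788756 + 2·217446 + 1·59946 = 2861106
u_14 = 3·2861106 + 2·788756 + 1·217446 = 10378276
u_15 = 3·10378276 + 2·2861106 + 1·788756 = 37645796
u_16 = 3·37645796 + 2·10378276 + 1·2861106 = 136555046
u_17 = 3·136555046 + 2·37645796 + 1·10378276 = 495335006
u_18 = 3·495335006 + 2·136555046 + 1·37645796 = 1796760906
u_19 = 3·1796760906 + 2·495335006 + 1·136555046 = 6517507776
u_20 = 3·6517507776 + 2·1796760906 + 1·495335006 = 23641380146
u_21 = 3·23641380146 + 2·6517507776 + 1·1796760906 = 85755916896
u_22 = 3·85755916896 + 2·23641380146 + 1·6517507776 = 311068018756
u_23 = 3·311068018756 + 2·85755916896 + 1·23641380146 = 1128357270206

1128357270206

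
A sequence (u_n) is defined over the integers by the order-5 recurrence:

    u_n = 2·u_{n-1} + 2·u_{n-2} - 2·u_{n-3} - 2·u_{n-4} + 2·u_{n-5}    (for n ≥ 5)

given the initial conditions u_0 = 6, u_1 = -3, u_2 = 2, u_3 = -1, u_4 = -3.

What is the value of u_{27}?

u_5 = 2·-3 + 2·-1 + -2·2 + -2·-3 + 2·6 = 6
u_6 = 2·6 + 2·-3 + -2·-1 + -2·2 + 2·-3 = -2
u_7 = 2·-2 + 2·6 + -2·-3 + -2·-1 + 2·2 = 20
u_8 = 2·20 + 2·-2 + -2·6 + -2·-3 + 2·-1 = 28
u_9 = 2·28 + 2·20 + -2·-2 + -2·6 + 2·-3 = 82
u_10 = 2·82 + 2·28 + -2·20 + -2·-2 + 2·6 = 196
u_11 = 2·196 + 2·82 + -2·28 + -2·20 + 2·-2 = 456
u_12 = 2·456 + 2·196 + -2·82 + -2·28 + 2·20 = 1124
u_13 = 2·1124 + 2·456 + -2·196 + -2·82 + 2·28 = 2660
u_14 = 2·2660 + 2·1124 + -2·456 + -2·196 + 2·82 = 6428
u_15 = 2·6428 + 2·2660 + -2·1124 + -2·456 + 2·196 = 15408
u_16 = 2·15408 + 2·6428 + -2·2660 + -2·1124 + 2·456 = 37016
u_17 = 2·37016 + 2·15408 + -2·6428 + -2·2660 + 2·1124 = 88920
u_18 = 2·88920 + 2·37016 + -2·15408 + -2·6428 + 2·2660 = 213520
u_19 = 2·213520 + 2·88920 + -2·37016 + -2·15408 + 2·6428 = 512888
u_20 = 2·512888 + 2·213520 + -2·88920 + -2·37016 + 2·15408 = 1231760
u_21 = 2·1231760 + 2·512888 + -2·213520 + -2·88920 + 2·37016 = 2958448
u_22 = 2·2958448 + 2·1231760 + -2·512888 + -2·213520 + 2·88920 = 7105440
u_23 = 2·7105440 + 2·2958448 + -2·1231760 + -2·512888 + 2·213520 = 17065520
u_24 = 2·17065520 + 2·7105440 + -2·2958448 + -2·1231760 + 2·512888 = 40987280
u_25 = 2·40987280 + 2·17065520 + -2·7105440 + -2·2958448 + 2·1231760 = 98441344
u_26 = 2·98441344 + 2·40987280 + -2·17065520 + -2·7105440 + 2·2958448 = 236432224
u_27 = 2·236432224 + 2·98441344 + -2·40987280 + -2·17065520 + 2·7105440 = 567852416

567852416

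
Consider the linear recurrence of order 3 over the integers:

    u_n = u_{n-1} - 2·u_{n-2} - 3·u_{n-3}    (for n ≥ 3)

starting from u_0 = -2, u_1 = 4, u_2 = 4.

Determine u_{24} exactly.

u_3 = 1·4 + -2·4 + -3·-2 = 2
u_4 = 1·2 + -2·4 + -3·4 = -18
u_5 = 1·-18 + -2·2 + -3·4 = -34
u_6 = 1·-34 + -2·-18 + -3·2 = -4
u_7 = 1·-4 + -2·-34 + -3·-18 = 118
u_8 = 1·118 + -2·-4 + -3·-34 = 228
u_9 = 1·228 + -2·118 + -3·-4 = 4
u_10 = 1·4 + -2·228 + -3·118 = -806
u_11 = 1·-806 + -2·4 + -3·228 = -1498
u_12 = 1·-1498 + -2·-806 + -3·4 = 102
u_13 = 1·102 + -2·-1498 + -3·-806 = 5516
u_14 = 1·5516 + -2·102 + -3·-1498 = 9806
u_15 = 1·9806 + -2·5516 + -3·102 = -1532
u_16 = 1·-1532 + -2·9806 + -3·5516 = -37692
u_17 = 1·-37692 + -2·-1532 + -3·9806 = -64046
u_18 = 1·-64046 + -2·-37692 + -3·-1532 = 15934
u_19 = 1·15934 + -2·-64046 + -3·-37692 = 257102
u_20 = 1·257102 + -2·15934 + -3·-64046 = 417372
u_21 = 1·417372 + -2·257102 + -3·15934 = -144634
u_22 = 1·-144634 + -2·417372 + -3·257102 = -1750684
u_23 = 1·-1750684 + -2·-144634 + -3·417372 = -2713532
u_24 = 1·-2713532 + -2·-1750684 + -3·-144634 = 1221738

1221738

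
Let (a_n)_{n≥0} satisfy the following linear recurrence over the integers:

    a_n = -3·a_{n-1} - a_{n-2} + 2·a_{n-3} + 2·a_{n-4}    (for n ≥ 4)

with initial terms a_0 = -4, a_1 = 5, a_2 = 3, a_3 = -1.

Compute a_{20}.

a_4 = -3·-1 + -1·3 + 2·5 + 2·-4 = 2
a_5 = -3·2 + -1·-1 + 2·3 + 2·5 = 11
a_6 = -3·11 + -1·2 + 2·-1 + 2·3 = -31
a_7 = -3·-31 + -1·11 + 2·2 + 2·-1 = 84
a_8 = -3·84 + -1·-31 + 2·11 + 2·2 = -195
a_9 = -3·-195 + -1·84 + 2·-31 + 2·11 = 461
a_10 = -3·461 + -1·-195 + 2·84 + 2·-31 = -1082
a_11 = -3·-1082 + -1·461 + 2·-195 + 2·84 = 2563
a_12 = -3·2563 + -1·-1082 + 2·461 + 2·-195 = -6075
a_13 = -3·-6075 + -1·2563 + 2·-1082 + 2·461 = 14420
a_14 = -3·14420 + -1·-6075 + 2·2563 + 2·-1082 = -34223
a_15 = -3·-34223 + -1·14420 + 2·-6075 + 2·2563 = 81225
a_16 = -3·81225 + -1·-34223 + 2·14420 + 2·-6075 = -192762
a_17 = -3·-192762 + -1·81225 + 2·-34223 + 2·14420 = 457455
a_18 = -3·457455 + -1·-192762 + 2·81225 + 2·-34223 = -1085599
a_19 = -3·-1085599 + -1·457455 + 2·-192762 + 2·81225 = 2576268
a_20 = -3·2576268 + -1·-1085599 + 2·457455 + 2·-192762 = -6113819

-6113819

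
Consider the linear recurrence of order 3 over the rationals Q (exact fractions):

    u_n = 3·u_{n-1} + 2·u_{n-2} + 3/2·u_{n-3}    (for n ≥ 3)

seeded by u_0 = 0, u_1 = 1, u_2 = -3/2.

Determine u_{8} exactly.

u_3 = 3·-3/2 + 2·1 + 3/2·0 = -5/2
u_4 = 3·-5/2 + 2·-3/2 + 3/2·1 = -9
u_5 = 3·-9 + 2·-5/2 + 3/2·-3/2 = -137/4
u_6 = 3·-137/4 + 2·-9 + 3/2·-5/2 = -249/2
u_7 = 3·-249/2 + 2·-137/4 + 3/2·-9 = -911/2
u_8 = 3·-911/2 + 2·-249/2 + 3/2·-137/4 = -13335/8

-13335/8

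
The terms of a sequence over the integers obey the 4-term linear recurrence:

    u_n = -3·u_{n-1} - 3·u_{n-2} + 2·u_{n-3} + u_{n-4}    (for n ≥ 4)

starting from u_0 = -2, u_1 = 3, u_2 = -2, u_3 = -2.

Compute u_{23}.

u_4 = -3·-2 + -3·-2 + 2·3 + 1·-2 = 16
u_5 = -3·16 + -3·-2 + 2·-2 + 1·3 = -43
u_6 = -3·-43 + -3·16 + 2·-2 + 1·-2 = 75
u_7 = -3·75 + -3·-43 + 2·16 + 1·-2 = -66
u_8 = -3·-66 + -3·75 + 2·-43 + 1·16 = -97
u_9 = -3·-97 + -3·-66 + 2·75 + 1·-43 = 596
u_10 = -3·596 + -3·-97 + 2·-66 + 1·75 = -1554
u_11 = -3·-1554 + -3·596 + 2·-97 + 1·-66 = 2614
u_12 = -3·2614 + -3·-1554 + 2·596 + 1·-97 = -2085
u_13 = -3·-2085 + -3·2614 + 2·-1554 + 1·596 = -4099
u_14 = -3·-4099 + -3·-2085 + 2·2614 + 1·-1554 = 22226
u_15 = -3·22226 + -3·-4099 + 2·-2085 + 1·2614 = -55937
u_16 = -3·-55937 + -3·22226 + 2·-4099 + 1·-2085 = 90850
u_17 = -3·90850 + -3·-55937 + 2·22226 + 1·-4099 = -64386
u_18 = -3·-64386 + -3·90850 + 2·-55937 + 1·22226 = -169040
u_19 = -3·-169040 + -3·-64386 + 2·90850 + 1·-55937 = 826041
u_20 = -3·826041 + -3·-169040 + 2·-64386 + 1·90850 = -2008925
u_21 = -3·-2008925 + -3·826041 + 2·-169040 + 1·-64386 = 3146186
u_22 = -3·3146186 + -3·-2008925 + 2·826041 + 1·-169040 = -1928741
u_23 = -3·-1928741 + -3·3146186 + 2·-2008925 + 1·826041 = -6844144

-6844144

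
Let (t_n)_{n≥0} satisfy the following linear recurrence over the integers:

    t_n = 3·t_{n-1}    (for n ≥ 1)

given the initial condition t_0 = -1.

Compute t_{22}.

-31381059609

t_1 = 3·-1 = -3
t_2 = 3·-3 = -9
t_3 = 3·-9 = -27
t_4 = 3·-27 = -81
t_5 = 3·-81 = -243
t_6 = 3·-243 = -729
t_7 = 3·-729 = -2187
t_8 = 3·-2187 = -6561
t_9 = 3·-6561 = -19683
t_10 = 3·-19683 = -59049
t_11 = 3·-59049 = -177147
t_12 = 3·-177147 = -531441
t_13 = 3·-531441 = -1594323
t_14 = 3·-1594323 = -4782969
t_15 = 3·-4782969 = -14348907
t_16 = 3·-14348907 = -43046721
t_17 = 3·-43046721 = -129140163
t_18 = 3·-129140163 = -387420489
t_19 = 3·-387420489 = -1162261467
t_20 = 3·-1162261467 = -3486784401
t_21 = 3·-3486784401 = -10460353203
t_22 = 3·-10460353203 = -31381059609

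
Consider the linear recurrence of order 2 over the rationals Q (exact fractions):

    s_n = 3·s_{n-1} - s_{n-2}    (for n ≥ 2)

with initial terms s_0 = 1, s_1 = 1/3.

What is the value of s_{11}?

-2584/3

s_2 = 3·1/3 + -1·1 = 0
s_3 = 3·0 + -1·1/3 = -1/3
s_4 = 3·-1/3 + -1·0 = -1
s_5 = 3·-1 + -1·-1/3 = -8/3
s_6 = 3·-8/3 + -1·-1 = -7
s_7 = 3·-7 + -1·-8/3 = -55/3
s_8 = 3·-55/3 + -1·-7 = -48
s_9 = 3·-48 + -1·-55/3 = -377/3
s_10 = 3·-377/3 + -1·-48 = -329
s_11 = 3·-329 + -1·-377/3 = -2584/3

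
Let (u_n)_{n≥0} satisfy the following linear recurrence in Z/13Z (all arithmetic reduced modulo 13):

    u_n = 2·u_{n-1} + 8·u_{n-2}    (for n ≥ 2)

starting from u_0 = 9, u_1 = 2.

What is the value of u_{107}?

11

u_2 = 2·2 + 8·9 = 11
u_3 = 2·11 + 8·2 = 12
u_4 = 2·12 + 8·11 = 8
u_5 = 2·8 + 8·12 = 8
u_6 = 2·8 + 8·8 = 2
u_7 = 2·2 + 8·8 = 3
u_8 = 2·3 + 8·2 = 9
u_9 = 2·9 + 8·3 = 3
u_10 = 2·3 + 8·9 = 0
u_11 = 2·0 + 8·3 = 11
u_12 = 2·11 + 8·0 = 9
u_13 = 2·9 + 8·11 = 2
(u_12, u_13) = (9, 2) = (u_0, u_1), so the sequence has period 12.
107 ≡ 11 (mod 12), hence u_107 = u_11 = 11.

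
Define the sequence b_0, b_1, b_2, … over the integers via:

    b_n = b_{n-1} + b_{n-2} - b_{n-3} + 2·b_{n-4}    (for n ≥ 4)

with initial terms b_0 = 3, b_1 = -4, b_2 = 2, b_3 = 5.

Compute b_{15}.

2557

b_4 = 1·5 + 1·2 + -1·-4 + 2·3 = 17
b_5 = 1·17 + 1·5 + -1·2 + 2·-4 = 12
b_6 = 1·12 + 1·17 + -1·5 + 2·2 = 28
b_7 = 1·28 + 1·12 + -1·17 + 2·5 = 33
b_8 = 1·33 + 1·28 + -1·12 + 2·17 = 83
b_9 = 1·83 + 1·33 + -1·28 + 2·12 = 112
b_10 = 1·112 + 1·83 + -1·33 + 2·28 = 218
b_11 = 1·218 + 1·112 + -1·83 + 2·33 = 313
b_12 = 1·313 + 1·218 + -1·112 + 2·83 = 585
b_13 = 1·585 + 1·313 + -1·218 + 2·112 = 904
b_14 = 1·904 + 1·585 + -1·313 + 2·218 = 1612
b_15 = 1·1612 + 1·904 + -1·585 + 2·313 = 2557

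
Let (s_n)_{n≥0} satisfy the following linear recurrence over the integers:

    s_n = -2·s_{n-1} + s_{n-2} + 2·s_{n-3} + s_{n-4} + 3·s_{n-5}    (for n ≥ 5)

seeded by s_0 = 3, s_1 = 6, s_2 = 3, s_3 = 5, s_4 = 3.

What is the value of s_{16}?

-12984

s_5 = -2·3 + 1·5 + 2·3 + 1·6 + 3·3 = 20
s_6 = -2·20 + 1·3 + 2·5 + 1·3 + 3·6 = -6
s_7 = -2·-6 + 1·20 + 2·3 + 1·5 + 3·3 = 52
s_8 = -2·52 + 1·-6 + 2·20 + 1·3 + 3·5 = -52
s_9 = -2·-52 + 1·52 + 2·-6 + 1·20 + 3·3 = 173
s_10 = -2·173 + 1·-52 + 2·52 + 1·-6 + 3·20 = -240
s_11 = -2·-240 + 1·173 + 2·-52 + 1·52 + 3·-6 = 583
s_12 = -2·583 + 1·-240 + 2·173 + 1·-52 + 3·52 = -956
s_13 = -2·-956 + 1·583 + 2·-240 + 1·173 + 3·-52 = 2032
s_14 = -2·2032 + 1·-956 + 2·583 + 1·-240 + 3·173 = -3575
s_15 = -2·-3575 + 1·2032 + 2·-956 + 1·583 + 3·-240 = 7133
s_16 = -2·7133 + 1·-3575 + 2·2032 + 1·-956 + 3·583 = -12984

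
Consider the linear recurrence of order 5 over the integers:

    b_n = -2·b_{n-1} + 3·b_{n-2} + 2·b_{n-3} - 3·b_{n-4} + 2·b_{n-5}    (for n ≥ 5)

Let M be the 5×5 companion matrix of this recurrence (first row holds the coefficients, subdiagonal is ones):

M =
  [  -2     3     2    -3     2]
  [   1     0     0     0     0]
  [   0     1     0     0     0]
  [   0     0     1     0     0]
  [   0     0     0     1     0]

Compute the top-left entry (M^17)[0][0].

(M^17)[0][0] is the top entry after applying M 17 times to the unit state (1, 0, 0, 0, 0). Equivalently it is h_{21} for the auxiliary sequence (h_n) obeying the same recurrence with h_4 = 1 and h_i = 0 for 0 ≤ i < 4:
h_5 = -2·1 + 3·0 + 2·0 + -3·0 + 2·0 = -2
h_6 = -2·-2 + 3·1 + 2·0 + -3·0 + 2·0 = 7
h_7 = -2·7 + 3·-2 + 2·1 + -3·0 + 2·0 = -18
h_8 = -2·-18 + 3·7 + 2·-2 + -3·1 + 2·0 = 50
h_9 = -2·50 + 3·-18 + 2·7 + -3·-2 + 2·1 = -132
h_10 = -2·-132 + 3·50 + 2·-18 + -3·7 + 2·-2 = 353
h_11 = -2·353 + 3·-132 + 2·50 + -3·-18 + 2·7 = -934
h_12 = -2·-934 + 3·353 + 2·-132 + -3·50 + 2·-18 = 2477
h_13 = -2·2477 + 3·-934 + 2·353 + -3·-132 + 2·50 = -6554
h_14 = -2·-6554 + 3·2477 + 2·-934 + -3·353 + 2·-132 = 17348
h_15 = -2·17348 + 3·-6554 + 2·2477 + -3·-934 + 2·353 = -45896
h_16 = -2·-45896 + 3·17348 + 2·-6554 + -3·2477 + 2·-934 = 121429
h_17 = -2·121429 + 3·-45896 + 2·17348 + -3·-6554 + 2·2477 = -321234
h_18 = -2·-321234 + 3·121429 + 2·-45896 + -3·17348 + 2·-6554 = 849811
h_19 = -2·849811 + 3·-321234 + 2·121429 + -3·-45896 + 2·17348 = -2248082
h_20 = -2·-2248082 + 3·849811 + 2·-321234 + -3·121429 + 2·-45896 = 5947050
h_21 = -2·5947050 + 3·-2248082 + 2·849811 + -3·-321234 + 2·121429 = -15732164

-15732164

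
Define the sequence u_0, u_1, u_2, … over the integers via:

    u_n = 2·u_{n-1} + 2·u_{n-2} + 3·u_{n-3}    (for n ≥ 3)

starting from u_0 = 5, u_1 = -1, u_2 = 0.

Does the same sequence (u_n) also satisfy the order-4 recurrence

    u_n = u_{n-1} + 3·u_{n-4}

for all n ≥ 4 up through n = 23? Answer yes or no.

no

Terms u_0..u_23: 5, -1, 0, 13, 23, 72, 229, 671, 2016, 6061, 18167, 54504, 163525, 490559, 1471680, 4415053, 13245143, 39735432, 119206309, 357618911, 1072856736, 3218570221, 9655710647, 28967131944
n=4: candidate gives 28, actual u_4 = 23 ✗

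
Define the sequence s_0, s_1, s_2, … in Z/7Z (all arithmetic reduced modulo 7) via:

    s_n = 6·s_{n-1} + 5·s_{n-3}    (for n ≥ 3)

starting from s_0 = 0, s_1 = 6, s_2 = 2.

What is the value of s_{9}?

s_3 = 6·2 + 0·6 + 5·0 = 5
s_4 = 6·5 + 0·2 + 5·6 = 4
s_5 = 6·4 + 0·5 + 5·2 = 6
s_6 = 6·6 + 0·4 + 5·5 = 5
s_7 = 6·5 + 0·6 + 5·4 = 1
s_8 = 6·1 + 0·5 + 5·6 = 1
s_9 = 6·1 + 0·1 + 5·5 = 3

3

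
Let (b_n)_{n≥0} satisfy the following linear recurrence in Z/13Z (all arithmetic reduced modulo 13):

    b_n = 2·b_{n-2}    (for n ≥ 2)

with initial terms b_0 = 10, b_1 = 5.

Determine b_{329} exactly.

6

b_2 = 0·5 + 2·10 = 7
b_3 = 0·7 + 2·5 = 10
b_4 = 0·10 + 2·7 = 1
b_5 = 0·1 + 2·10 = 7
b_6 = 0·7 + 2·1 = 2
b_7 = 0·2 + 2·7 = 1
b_8 = 0·1 + 2·2 = 4
b_9 = 0·4 + 2·1 = 2
b_10 = 0·2 + 2·4 = 8
b_11 = 0·8 + 2·2 = 4
b_12 = 0·4 + 2·8 = 3
b_13 = 0·3 + 2·4 = 8
b_14 = 0·8 + 2·3 = 6
b_15 = 0·6 + 2·8 = 3
b_16 = 0·3 + 2·6 = 12
b_17 = 0·12 + 2·3 = 6
b_18 = 0·6 + 2·12 = 11
b_19 = 0·11 + 2·6 = 12
b_20 = 0·12 + 2·11 = 9
b_21 = 0·9 + 2·12 = 11
b_22 = 0·11 + 2·9 = 5
b_23 = 0·5 + 2·11 = 9
b_24 = 0·9 + 2·5 = 10
b_25 = 0·10 + 2·9 = 5
(b_24, b_25) = (10, 5) = (b_0, b_1), so the sequence has period 24.
329 ≡ 17 (mod 24), hence b_329 = b_17 = 6.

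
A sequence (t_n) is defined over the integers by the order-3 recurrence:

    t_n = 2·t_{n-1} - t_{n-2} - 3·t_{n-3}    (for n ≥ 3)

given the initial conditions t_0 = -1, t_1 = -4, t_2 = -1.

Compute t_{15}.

t_3 = 2·-1 + -1·-4 + -3·-1 = 5
t_4 = 2·5 + -1·-1 + -3·-4 = 23
t_5 = 2·23 + -1·5 + -3·-1 = 44
t_6 = 2·44 + -1·23 + -3·5 = 50
t_7 = 2·50 + -1·44 + -3·23 = -13
t_8 = 2·-13 + -1·50 + -3·44 = -208
t_9 = 2·-208 + -1·-13 + -3·50 = -553
t_10 = 2·-553 + -1·-208 + -3·-13 = -859
t_11 = 2·-859 + -1·-553 + -3·-208 = -541
t_12 = 2·-541 + -1·-859 + -3·-553 = 1436
t_13 = 2·1436 + -1·-541 + -3·-859 = 5990
t_14 = 2·5990 + -1·1436 + -3·-541 = 12167
t_15 = 2·12167 + -1·5990 + -3·1436 = 14036

14036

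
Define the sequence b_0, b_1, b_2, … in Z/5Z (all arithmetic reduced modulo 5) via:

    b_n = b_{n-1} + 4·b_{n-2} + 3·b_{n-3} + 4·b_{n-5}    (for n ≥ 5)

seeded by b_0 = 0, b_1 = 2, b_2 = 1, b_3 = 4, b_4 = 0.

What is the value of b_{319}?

b_5 = 1·0 + 4·4 + 3·1 + 0·2 + 4·0 = 4
b_6 = 1·4 + 4·0 + 3·4 + 0·1 + 4·2 = 4
b_7 = 1·4 + 4·4 + 3·0 + 0·4 + 4·1 = 4
b_8 = 1·4 + 4·4 + 3·4 + 0·0 + 4·4 = 3
b_9 = 1·3 + 4·4 + 3·4 + 0·4 + 4·0 = 1
b_10 = 1·1 + 4·3 + 3·4 + 0·4 + 4·4 = 1
b_11 = 1·1 + 4·1 + 3·3 + 0·4 + 4·4 = 0
b_12 = 1·0 + 4·1 + 3·1 + 0·3 + 4·4 = 3
b_13 = 1·3 + 4·0 + 3·1 + 0·1 + 4·3 = 3
b_14 = 1·3 + 4·3 + 3·0 + 0·1 + 4·1 = 4
b_15 = 1·4 + 4·3 + 3·3 + 0·0 + 4·1 = 4
b_16 = 1·4 + 4·4 + 3·3 + 0·3 + 4·0 = 4
b_17 = 1·4 + 4·4 + 3·4 + 0·3 + 4·3 = 4
b_18 = 1·4 + 4·4 + 3·4 + 0·4 + 4·3 = 4
b_19 = 1·4 + 4·4 + 3·4 + 0·4 + 4·4 = 3
b_20 = 1·3 + 4·4 + 3·4 + 0·4 + 4·4 = 2
b_21 = 1·2 + 4·3 + 3·4 + 0·4 + 4·4 = 2
b_22 = 1·2 + 4·2 + 3·3 + 0·4 + 4·4 = 0
b_23 = 1·0 + 4·2 + 3·2 + 0·3 + 4·4 = 0
b_24 = 1·0 + 4·0 + 3·2 + 0·2 + 4·3 = 3
b_25 = 1·3 + 4·0 + 3·0 + 0·2 + 4·2 = 1
b_26 = 1·1 + 4·3 + 3·0 + 0·0 + 4·2 = 1
b_27 = 1·1 + 4·1 + 3·3 + 0·0 + 4·0 = 4
b_28 = 1·4 + 4·1 + 3·1 + 0·3 + 4·0 = 1
b_29 = 1·1 + 4·4 + 3·1 + 0·1 + 4·3 = 2
b_30 = 1·2 + 4·1 + 3·4 + 0·1 + 4·1 = 2
b_31 = 1·2 + 4·2 + 3·1 + 0·4 + 4·1 = 2
b_32 = 1·2 + 4·2 + 3·2 + 0·1 + 4·4 = 2
b_33 = 1·2 + 4·2 + 3·2 + 0·2 + 4·1 = 0
b_34 = 1·0 + 4·2 + 3·2 + 0·2 + 4·2 = 2
b_35 = 1·2 + 4·0 + 3·2 + 0·2 + 4·2 = 1
b_36 = 1·1 + 4·2 + 3·0 + 0·2 + 4·2 = 2
b_37 = 1·2 + 4·1 + 3·2 + 0·0 + 4·2 = 0
b_38 = 1·0 + 4·2 + 3·1 + 0·2 + 4·0 = 1
b_39 = 1·1 + 4·0 + 3·2 + 0·1 + 4·2 = 0
b_40 = 1·0 + 4·1 + 3·0 + 0·2 + 4·1 = 3
b_41 = 1·3 + 4·0 + 3·1 + 0·0 + 4·2 = 4
b_42 = 1·4 + 4·3 + 3·0 + 0·1 + 4·0 = 1
b_43 = 1·1 + 4·4 + 3·3 + 0·0 + 4·1 = 0
b_44 = 1·0 + 4·1 + 3·4 + 0·3 + 4·0 = 1
b_45 = 1·1 + 4·0 + 3·1 + 0·4 + 4·3 = 1
b_46 = 1·1 + 4·1 + 3·0 + 0·1 + 4·4 = 1
b_47 = 1·1 + 4·1 + 3·1 + 0·0 + 4·1 = 2
b_48 = 1·2 + 4·1 + 3·1 + 0·1 + 4·0 = 4
b_49 = 1·4 + 4·2 + 3·1 + 0·1 + 4·1 = 4
b_50 = 1·4 + 4·4 + 3·2 + 0·1 + 4·1 = 0
b_51 = 1·0 + 4·4 + 3·4 + 0·2 + 4·1 = 2
b_52 = 1·2 + 4·0 + 3·4 + 0·4 + 4·2 = 2
b_53 = 1·2 + 4·2 + 3·0 + 0·4 + 4·4 = 1
b_54 = 1·1 + 4·2 + 3·2 + 0·0 + 4·4 = 1
b_55 = 1·1 + 4·1 + 3·2 + 0·2 + 4·0 = 1
b_56 = 1·1 + 4·1 + 3·1 + 0·2 + 4·2 = 1
b_57 = 1·1 + 4·1 + 3·1 + 0·1 + 4·2 = 1
b_58 = 1·1 + 4·1 + 3·1 + 0·1 + 4·1 = 2
b_59 = 1·2 + 4·1 + 3·1 + 0·1 + 4·1 = 3
b_60 = 1·3 + 4·2 + 3·1 + 0·1 + 4·1 = 3
b_61 = 1·3 + 4·3 + 3·2 + 0·1 + 4·1 = 0
b_62 = 1·0 + 4·3 + 3·3 + 0·2 + 4·1 = 0
b_63 = 1·0 + 4·0 + 3·3 + 0·3 + 4·2 = 2
b_64 = 1·2 + 4·0 + 3·0 + 0·3 + 4·3 = 4
b_65 = 1·4 + 4·2 + 3·0 + 0·0 + 4·3 = 4
b_66 = 1·4 + 4·4 + 3·2 + 0·0 + 4·0 = 1
b_67 = 1·1 + 4·4 + 3·4 + 0·2 + 4·0 = 4
b_68 = 1·4 + 4·1 + 3·4 + 0·4 + 4·2 = 3
b_69 = 1·3 + 4·4 + 3·1 + 0·4 + 4·4 = 3
b_70 = 1·3 + 4·3 + 3·4 + 0·1 + 4·4 = 3
b_71 = 1·3 + 4·3 + 3·3 + 0·4 + 4·1 = 3
b_72 = 1·3 + 4·3 + 3·3 + 0·3 + 4·4 = 0
b_73 = 1·0 + 4·3 + 3·3 + 0·3 + 4·3 = 3
b_74 = 1·3 + 4·0 + 3·3 + 0·3 + 4·3 = 4
b_75 = 1·4 + 4·3 + 3·0 + 0·3 + 4·3 = 3
b_76 = 1·3 + 4·4 + 3·3 + 0·0 + 4·3 = 0
b_77 = 1·0 + 4·3 + 3·4 + 0·3 + 4·0 = 4
b_78 = 1·4 + 4·0 + 3·3 + 0·4 + 4·3 = 0
b_79 = 1·0 + 4·4 + 3·0 + 0·3 + 4·4 = 2
b_80 = 1·2 + 4·0 + 3·4 + 0·0 + 4·3 = 1
b_81 = 1·1 + 4·2 + 3·0 + 0·4 + 4·0 = 4
b_82 = 1·4 + 4·1 + 3·2 + 0·0 + 4·4 = 0
(b_78, b_79, b_80, b_81, b_82) = (0, 2, 1, 4, 0) = (b_0, b_1, b_2, b_3, b_4), so the sequence has period 78.
319 ≡ 7 (mod 78), hence b_319 = b_7 = 4.

4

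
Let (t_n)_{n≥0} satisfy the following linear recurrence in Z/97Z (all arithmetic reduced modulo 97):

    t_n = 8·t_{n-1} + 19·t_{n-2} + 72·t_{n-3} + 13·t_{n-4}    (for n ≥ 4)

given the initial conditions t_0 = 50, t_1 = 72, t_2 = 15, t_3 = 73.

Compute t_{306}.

t_4 = 8·73 + 19·15 + 72·72 + 13·50 = 10
t_5 = 8·10 + 19·73 + 72·15 + 13·72 = 88
t_6 = 8·88 + 19·10 + 72·73 + 13·15 = 40
t_7 = 8·40 + 19·88 + 72·10 + 13·73 = 72
t_8 = 8·72 + 19·40 + 72·88 + 13·10 = 42
t_9 = 8·42 + 19·72 + 72·40 + 13·88 = 5
Continuing the recurrence:
  t_10 = 43;  t_11 = 34;  t_12 = 55;  t_13 = 76;  t_14 = 4;  t_15 = 58
  t_16 = 34;  t_17 = 31;  t_18 = 78;  t_19 = 50;  t_20 = 94;  t_21 = 58
  t_22 = 74;  t_23 = 91;  t_24 = 63;  t_25 = 70;  t_26 = 56;  t_27 = 28
  t_28 = 66;  t_29 = 85;  t_30 = 22;  t_31 = 20;  t_32 = 87;  t_33 = 79
  t_34 = 34;  t_35 = 52;  t_36 = 24;  t_37 = 96;  t_38 = 75;  t_39 = 75
  t_40 = 34;  t_41 = 3;  t_42 = 61;  t_43 = 88;  t_44 = 96;  t_45 = 81
  t_46 = 95;  t_47 = 73;  t_48 = 60;  t_49 = 60;  t_50 = 60;  t_51 = 2
  t_52 = 48;  t_53 = 90;  t_54 = 34;  t_55 = 32;  t_56 = 52;  t_57 = 83
  t_58 = 33;  t_59 = 84;  t_60 = 94;  t_61 = 80;  t_62 = 76;  t_63 = 94
  t_64 = 60;  t_65 = 48;  t_66 = 65;  t_67 = 87;  t_68 = 56;  t_69 = 33
  t_70 = 95;  t_71 = 51;  t_72 = 79;  t_73 = 43;  t_74 = 59;  t_75 = 74
  t_76 = 16;  t_77 = 36;  t_78 = 91;  t_79 = 34;  t_80 = 48;  t_81 = 96
  t_82 = 73;  t_83 = 1;  t_84 = 7;  t_85 = 80;  t_86 = 48;  t_87 = 93
  t_88 = 38;  t_89 = 68;  t_90 = 50;  t_91 = 11;  t_92 = 26;  t_93 = 51
  t_94 = 16;  t_95 = 8;  t_96 = 13;  t_97 = 34;  t_98 = 42;  t_99 = 82
  t_100 = 94;  t_101 = 53;  t_102 = 27;  t_103 = 36;  t_104 = 19;  t_105 = 74
  t_106 = 16;  t_107 = 72;  t_108 = 53;  t_109 = 26;  t_110 = 11;  t_111 = 96
  t_112 = 46;  t_113 = 24;  t_114 = 70;  t_115 = 47;  t_116 = 55;  t_117 = 89
  t_118 = 37;  t_119 = 59;  t_120 = 53;  t_121 = 31;  t_122 = 67;  t_123 = 82
  t_124 = 0;  t_125 = 92;  t_126 = 42;  t_127 = 46;  t_128 = 30;  t_129 = 96
  t_130 = 55;  t_131 = 75;  t_132 = 23;  t_133 = 27;  t_134 = 75;  t_135 = 58
  t_136 = 58;  t_137 = 42;  t_138 = 90;  t_139 = 46;  t_140 = 36;  t_141 = 40
  t_142 = 54;  t_143 = 17;  t_144 = 48;  t_145 = 71;  t_146 = 11;  t_147 = 70
  t_148 = 6;  t_149 = 86;  t_150 = 68;  t_151 = 28;  t_152 = 26;  t_153 = 61
  t_154 = 2;  t_155 = 16;  t_156 = 46;  t_157 = 57;  t_158 = 83;  t_159 = 29
  t_160 = 12;  t_161 = 89;  t_162 = 33;  t_163 = 92;  t_164 = 70;  t_165 = 21
  t_166 = 15;  t_167 = 62;  t_168 = 2;  t_169 = 25;  t_170 = 47;  t_171 = 55
  t_172 = 55;  t_173 = 53;  t_174 = 26;  t_175 = 70;  t_176 = 56;  t_177 = 71
  t_178 = 26;  t_179 = 0;  t_180 = 29;  t_181 = 20;  t_182 = 79;  t_183 = 93
  t_184 = 85;  t_185 = 53;  t_186 = 62;  t_187 = 5;  t_188 = 28;  t_189 = 40
  t_190 = 78;  t_191 = 70;  t_192 = 48;  t_193 = 90;  t_194 = 23;  t_195 = 52
  t_196 = 3;  t_197 = 55;  t_198 = 78;  t_199 = 39;  t_200 = 70;  t_201 = 66
  t_202 = 54;  t_203 = 55;  t_204 = 47;  t_205 = 56;  t_206 = 86;  t_207 = 31
  t_208 = 26;  t_209 = 54;  t_210 = 8;  t_211 = 67;  t_212 = 64;  t_213 = 56
  t_214 = 93;  t_215 = 12;  t_216 = 34;  t_217 = 67;  t_218 = 54;  t_219 = 41
  t_220 = 24;  t_221 = 7;  t_222 = 92;  t_223 = 26;  t_224 = 56;  t_225 = 91
  t_226 = 10;  t_227 = 68;  t_228 = 60;  t_229 = 86;  t_230 = 64;  t_231 = 75
  t_232 = 58;  t_233 = 49;  t_234 = 63;  t_235 = 87;  t_236 = 64;  t_237 = 63
  t_238 = 73;  t_239 = 51;  t_240 = 82;  t_241 = 37;  t_242 = 73;  t_243 = 94
  t_244 = 49;  t_245 = 58;  t_246 = 91;  t_247 = 81;  t_248 = 12;  t_249 = 17
  t_250 = 7;  t_251 = 65;  t_252 = 93;  t_253 = 85;  t_254 = 40;  t_255 = 67
  t_256 = 89;  t_257 = 53;  t_258 = 87;  t_259 = 58;  t_260 = 9;  t_261 = 76
  t_262 = 72;  t_263 = 27;  t_264 = 92;  t_265 = 49;  t_266 = 73;  t_267 = 51
  t_268 = 20;  t_269 = 38;  t_270 = 67;  t_271 = 63;  t_272 = 20;  t_273 = 79
  t_274 = 17;  t_275 = 16;  t_276 = 94;  t_277 = 9;  t_278 = 30;  t_279 = 15
  t_280 = 38;  t_281 = 53;  t_282 = 94;  t_283 = 34;  t_284 = 63;  t_285 = 71
  t_286 = 3;  t_287 = 46;  t_288 = 51;  t_289 = 93;  t_290 = 20;  t_291 = 86
  t_292 = 85;  t_293 = 16;  t_294 = 47;  t_295 = 61;  t_296 = 49;  t_297 = 2
  t_298 = 33;  t_299 = 64;  t_300 = 77;  t_301 = 63;  t_302 = 20;  t_303 = 70
  t_304 = 75
t_305 = 8·75 + 19·70 + 72·20 + 13·63 = 18
t_306 = 8·18 + 19·75 + 72·70 + 13·20 = 79

79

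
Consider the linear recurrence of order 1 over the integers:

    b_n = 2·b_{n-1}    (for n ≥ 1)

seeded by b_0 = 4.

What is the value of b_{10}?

4096

b_1 = 2·4 = 8
b_2 = 2·8 = 16
b_3 = 2·16 = 32
b_4 = 2·32 = 64
b_5 = 2·64 = 128
b_6 = 2·128 = 256
b_7 = 2·256 = 512
b_8 = 2·512 = 1024
b_9 = 2·1024 = 2048
b_10 = 2·2048 = 4096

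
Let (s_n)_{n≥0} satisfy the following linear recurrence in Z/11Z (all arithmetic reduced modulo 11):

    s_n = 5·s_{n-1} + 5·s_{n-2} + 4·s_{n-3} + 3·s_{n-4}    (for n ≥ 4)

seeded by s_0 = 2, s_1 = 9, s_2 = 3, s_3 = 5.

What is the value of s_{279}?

7

s_4 = 5·5 + 5·3 + 4·9 + 3·2 = 5
s_5 = 5·5 + 5·5 + 4·3 + 3·9 = 1
s_6 = 5·1 + 5·5 + 4·5 + 3·3 = 4
s_7 = 5·4 + 5·1 + 4·5 + 3·5 = 5
s_8 = 5·5 + 5·4 + 4·1 + 3·5 = 9
s_9 = 5·9 + 5·5 + 4·4 + 3·1 = 1
Continuing the recurrence:
  s_10 = 5;  s_11 = 4;  s_12 = 10;  s_13 = 5;  s_14 = 7;  s_15 = 2
  s_16 = 7;  s_17 = 0;  s_18 = 9;  s_19 = 2;  s_20 = 10;  s_21 = 8
  s_22 = 4;  s_23 = 7;  s_24 = 7;  s_25 = 0;  s_26 = 9;  s_27 = 6
  s_28 = 8;  s_29 = 7;  s_30 = 5;  s_31 = 0;  s_32 = 0;  s_33 = 8
  s_34 = 0;  s_35 = 7;  s_36 = 1;  s_37 = 9;  s_38 = 1;  s_39 = 9
  s_40 = 1;  s_41 = 4;  s_42 = 9;  s_43 = 8;  s_44 = 5;  s_45 = 3
  s_46 = 0;  s_47 = 4;  s_48 = 3;  s_49 = 0;  s_50 = 9;  s_51 = 3
  s_52 = 3;  s_53 = 0;  s_54 = 10;  s_55 = 5;  s_56 = 7;  s_57 = 1
  s_58 = 2;  s_59 = 3;  s_60 = 6;  s_61 = 1;  s_62 = 9;  s_63 = 6
  s_64 = 9;  s_65 = 4;  s_66 = 6;  s_67 = 5;  s_68 = 10;  s_69 = 1
  s_70 = 5;  s_71 = 8;  s_72 = 0;  s_73 = 8;  s_74 = 10;  s_75 = 4
  s_76 = 3;  s_77 = 0;  s_78 = 6;  s_79 = 10;  s_80 = 1;  s_81 = 2
  s_82 = 7;  s_83 = 2;  s_84 = 1;  s_85 = 5;  s_86 = 4;  s_87 = 0
  s_88 = 10;  s_89 = 4;  s_90 = 5;  s_91 = 8;  s_92 = 1;  s_93 = 0
  s_94 = 8;  s_95 = 2;  s_96 = 9;  s_97 = 10;  s_98 = 6;  s_99 = 1
  s_100 = 3;  s_101 = 8;  s_102 = 0;  s_103 = 0;  s_104 = 8;  s_105 = 9
  s_106 = 8;  s_107 = 7;  s_108 = 3;  s_109 = 10;  s_110 = 7;  s_111 = 8
  s_112 = 3;  s_113 = 3;  s_114 = 6;  s_115 = 4;  s_116 = 5;  s_117 = 1
  s_118 = 9;  s_119 = 5;  s_120 = 1;  s_121 = 3;  s_122 = 1;  s_123 = 6
  s_124 = 6;  s_125 = 7;  s_126 = 4;  s_127 = 9;  s_128 = 1;  s_129 = 10
  s_130 = 4;  s_131 = 2;  s_132 = 7;  s_133 = 3;  s_134 = 4;  s_135 = 3
  s_136 = 2;  s_137 = 6;  s_138 = 9;  s_139 = 4;  s_140 = 7;  s_141 = 10
  s_142 = 7;  s_143 = 4;  s_144 = 6;  s_145 = 9;  s_146 = 2;  s_147 = 3
  s_148 = 2;  s_149 = 5;  s_150 = 9;  s_151 = 10;  s_152 = 0;  s_153 = 2
  s_154 = 0;  s_155 = 7;  s_156 = 10;  s_157 = 3;  s_158 = 5;  s_159 = 2
  s_160 = 0;  s_161 = 6;  s_162 = 9;  s_163 = 4;  s_164 = 1;  s_165 = 2
  s_166 = 3;  s_167 = 8;  s_168 = 0;  s_169 = 3;  s_170 = 1;  s_171 = 0
  s_172 = 6;  s_173 = 10;  s_174 = 6;  s_175 = 5;  s_176 = 3;  s_177 = 6
  s_178 = 6;  s_179 = 10;  s_180 = 3;  s_181 = 8;  s_182 = 3;  s_183 = 9
  s_184 = 2;  s_185 = 3;  s_186 = 4;  s_187 = 4;  s_188 = 3;  s_189 = 5
  s_190 = 2;  s_191 = 4;  s_192 = 4;  s_193 = 8;  s_194 = 5;  s_195 = 5
  s_196 = 6;  s_197 = 0;  s_198 = 10;  s_199 = 1;  s_200 = 7;  s_201 = 3
  s_202 = 7;  s_203 = 4;  s_204 = 0;  s_205 = 2;  s_206 = 3;  s_207 = 4
  s_208 = 10;  s_209 = 0;  s_210 = 9;  s_211 = 9;  s_212 = 10;  s_213 = 10
  s_214 = 9;  s_215 = 8;  s_216 = 1;  s_217 = 1;  s_218 = 3;  s_219 = 4
  s_220 = 9;  s_221 = 3;  s_222 = 8;  s_223 = 4;  s_224 = 0;  s_225 = 6
  s_226 = 4;  s_227 = 7;  s_228 = 2;  s_229 = 2;  s_230 = 5;  s_231 = 9
  s_232 = 7;  s_233 = 7;  s_234 = 0;  s_235 = 2;  s_236 = 4;  s_237 = 7
  s_238 = 8;  s_239 = 9;  s_240 = 4;  s_241 = 8;  s_242 = 10;  s_243 = 1
  s_244 = 0;  s_245 = 3;  s_246 = 5;  s_247 = 10;  s_248 = 10;  s_249 = 8
  s_250 = 2;  s_251 = 10;  s_252 = 1;  s_253 = 10;  s_254 = 2;  s_255 = 6
  s_256 = 6;  s_257 = 10;  s_258 = 0;  s_259 = 4;  s_260 = 1;  s_261 = 0
  s_262 = 10;  s_263 = 0;  s_264 = 9;  s_265 = 8;  s_266 = 5;  s_267 = 2
  s_268 = 6;  s_269 = 7;  s_270 = 0;  s_271 = 10;  s_272 = 8;  s_273 = 1
  s_274 = 8;  s_275 = 8;  s_276 = 9;  s_277 = 10
s_278 = 5·10 + 5·9 + 4·8 + 3·8 = 8
s_279 = 5·8 + 5·10 + 4·9 + 3·8 = 7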